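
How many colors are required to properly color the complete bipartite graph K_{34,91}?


K_{34,91} is bipartite by definition: the two parts are independent sets, with every edge crossing between them.
Color all vertices in one part with color 1 and all vertices in the other part with color 2.
Since the graph has at least one edge, one color does not suffice.
Chromatic number = 2.

2


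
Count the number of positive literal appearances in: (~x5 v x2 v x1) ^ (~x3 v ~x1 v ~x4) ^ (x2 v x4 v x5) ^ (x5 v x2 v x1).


Scan each clause for unnegated literals.
Clause 1: 2 positive; Clause 2: 0 positive; Clause 3: 3 positive; Clause 4: 3 positive.
Total positive literal occurrences = 8.

8


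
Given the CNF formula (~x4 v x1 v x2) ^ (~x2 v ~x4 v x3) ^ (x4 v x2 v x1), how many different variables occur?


Identify each distinct variable in the formula.
Variables found: x1, x2, x3, x4.
Total distinct variables = 4.

4


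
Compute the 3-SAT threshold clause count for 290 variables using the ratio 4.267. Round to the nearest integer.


The 3-SAT phase transition occurs at approximately 4.267 clauses per variable.
m = 4.267 * 290 = 1237.43.
Rounded to nearest integer: 1237.

1237


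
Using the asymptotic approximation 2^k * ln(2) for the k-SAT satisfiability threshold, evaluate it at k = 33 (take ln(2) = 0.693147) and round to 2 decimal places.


Using the asymptotic formula: threshold ~ 2^k * ln(2).
2^33 = 8589934592.
8589934592 * 0.693147 = 5954087392.64.

5954087392.64


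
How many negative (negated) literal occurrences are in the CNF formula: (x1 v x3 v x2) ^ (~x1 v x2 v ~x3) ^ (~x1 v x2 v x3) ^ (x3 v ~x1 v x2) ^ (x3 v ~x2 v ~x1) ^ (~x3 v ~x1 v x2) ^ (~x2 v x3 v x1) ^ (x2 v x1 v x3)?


Scan each clause for negated literals.
Clause 1: 0 negative; Clause 2: 2 negative; Clause 3: 1 negative; Clause 4: 1 negative; Clause 5: 2 negative; Clause 6: 2 negative; Clause 7: 1 negative; Clause 8: 0 negative.
Total negative literal occurrences = 9.

9


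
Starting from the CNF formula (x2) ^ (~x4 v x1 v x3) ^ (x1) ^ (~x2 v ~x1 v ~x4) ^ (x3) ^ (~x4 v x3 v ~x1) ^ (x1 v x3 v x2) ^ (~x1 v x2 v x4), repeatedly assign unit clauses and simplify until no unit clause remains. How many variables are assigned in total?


Unit propagation repeatedly assigns the literal in any unit clause, then simplifies.
Assignments in order: x2 = T, x1 = T, x4 = F, x3 = T.
No further unit clauses remain.
Total variables assigned = 4.

4


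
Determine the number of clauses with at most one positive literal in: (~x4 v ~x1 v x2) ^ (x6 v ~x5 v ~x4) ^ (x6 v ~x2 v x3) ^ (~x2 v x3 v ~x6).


A Horn clause has at most one positive literal.
Clause 1: 1 positive lit(s) -> Horn
Clause 2: 1 positive lit(s) -> Horn
Clause 3: 2 positive lit(s) -> not Horn
Clause 4: 1 positive lit(s) -> Horn
Total Horn clauses = 3.

3


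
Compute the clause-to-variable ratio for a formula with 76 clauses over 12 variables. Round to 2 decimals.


Clause-to-variable ratio = clauses / variables.
76 / 12 = 6.33.

6.33


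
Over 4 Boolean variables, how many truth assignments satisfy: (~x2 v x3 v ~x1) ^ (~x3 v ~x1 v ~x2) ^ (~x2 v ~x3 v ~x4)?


Enumerate all 16 truth assignments over 4 variables.
Test each against every clause.
Satisfying assignments found: 11.

11


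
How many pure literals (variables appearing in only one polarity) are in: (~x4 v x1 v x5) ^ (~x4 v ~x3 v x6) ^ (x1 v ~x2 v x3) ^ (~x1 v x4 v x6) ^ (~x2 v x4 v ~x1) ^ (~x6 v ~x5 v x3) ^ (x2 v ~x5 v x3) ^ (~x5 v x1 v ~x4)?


A pure literal appears in only one polarity across all clauses.
No pure literals found.
Count = 0.

0


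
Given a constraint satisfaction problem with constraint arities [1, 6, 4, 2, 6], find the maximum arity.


The arities are: 1, 6, 4, 2, 6.
Scan for the maximum value.
Maximum arity = 6.

6


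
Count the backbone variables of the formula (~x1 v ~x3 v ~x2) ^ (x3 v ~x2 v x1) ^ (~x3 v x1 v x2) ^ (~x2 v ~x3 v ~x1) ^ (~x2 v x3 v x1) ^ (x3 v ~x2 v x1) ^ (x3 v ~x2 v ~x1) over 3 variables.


Find all satisfying assignments: 4 model(s).
Check which variables have the same value in every model.
No variable is fixed across all models.
Backbone size = 0.

0


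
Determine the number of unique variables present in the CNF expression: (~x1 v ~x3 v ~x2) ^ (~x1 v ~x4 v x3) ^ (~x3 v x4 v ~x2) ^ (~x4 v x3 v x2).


Identify each distinct variable in the formula.
Variables found: x1, x2, x3, x4.
Total distinct variables = 4.

4


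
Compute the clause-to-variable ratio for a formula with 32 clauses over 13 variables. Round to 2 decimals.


Clause-to-variable ratio = clauses / variables.
32 / 13 = 2.46.

2.46


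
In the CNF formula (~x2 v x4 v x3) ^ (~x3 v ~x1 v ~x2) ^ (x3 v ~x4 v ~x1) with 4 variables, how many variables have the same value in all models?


Find all satisfying assignments: 10 model(s).
Check which variables have the same value in every model.
No variable is fixed across all models.
Backbone size = 0.

0


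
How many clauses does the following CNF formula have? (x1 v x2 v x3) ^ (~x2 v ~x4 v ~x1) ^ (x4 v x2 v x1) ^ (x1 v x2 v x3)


Each group enclosed in parentheses joined by ^ is one clause.
Counting the conjuncts: 4 clauses.

4


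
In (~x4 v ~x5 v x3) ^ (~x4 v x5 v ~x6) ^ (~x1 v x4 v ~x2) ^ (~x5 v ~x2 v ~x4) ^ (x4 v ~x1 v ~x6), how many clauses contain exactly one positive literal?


A definite clause has exactly one positive literal.
Clause 1: 1 positive -> definite
Clause 2: 1 positive -> definite
Clause 3: 1 positive -> definite
Clause 4: 0 positive -> not definite
Clause 5: 1 positive -> definite
Definite clause count = 4.

4


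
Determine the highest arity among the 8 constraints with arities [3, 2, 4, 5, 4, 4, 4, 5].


The arities are: 3, 2, 4, 5, 4, 4, 4, 5.
Scan for the maximum value.
Maximum arity = 5.

5


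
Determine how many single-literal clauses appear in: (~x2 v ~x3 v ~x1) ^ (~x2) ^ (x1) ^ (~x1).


A unit clause contains exactly one literal.
Unit clauses found: (~x2), (x1), (~x1).
Count = 3.

3


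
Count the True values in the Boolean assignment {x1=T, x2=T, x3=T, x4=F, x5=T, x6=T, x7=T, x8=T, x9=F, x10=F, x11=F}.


The weight is the number of variables assigned True.
True variables: x1, x2, x3, x5, x6, x7, x8.
Weight = 7.

7


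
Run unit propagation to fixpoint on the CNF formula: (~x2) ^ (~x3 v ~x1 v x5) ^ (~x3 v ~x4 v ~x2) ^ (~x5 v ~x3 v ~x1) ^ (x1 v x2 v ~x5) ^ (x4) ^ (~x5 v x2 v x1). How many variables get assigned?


Unit propagation repeatedly assigns the literal in any unit clause, then simplifies.
Assignments in order: x2 = F, x4 = T.
No further unit clauses remain.
Total variables assigned = 2.

2


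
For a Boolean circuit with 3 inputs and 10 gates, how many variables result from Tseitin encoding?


The Tseitin transformation introduces one auxiliary variable per gate.
Total variables = inputs + gates = 3 + 10 = 13.

13


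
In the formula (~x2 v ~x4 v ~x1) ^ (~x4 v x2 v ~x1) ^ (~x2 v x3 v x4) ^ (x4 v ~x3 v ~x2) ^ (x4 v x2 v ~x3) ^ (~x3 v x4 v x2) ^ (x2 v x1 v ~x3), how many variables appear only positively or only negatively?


A pure literal appears in only one polarity across all clauses.
No pure literals found.
Count = 0.

0


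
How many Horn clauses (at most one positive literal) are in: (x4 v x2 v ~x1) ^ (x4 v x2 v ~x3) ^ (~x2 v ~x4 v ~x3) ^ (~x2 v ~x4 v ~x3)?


A Horn clause has at most one positive literal.
Clause 1: 2 positive lit(s) -> not Horn
Clause 2: 2 positive lit(s) -> not Horn
Clause 3: 0 positive lit(s) -> Horn
Clause 4: 0 positive lit(s) -> Horn
Total Horn clauses = 2.

2


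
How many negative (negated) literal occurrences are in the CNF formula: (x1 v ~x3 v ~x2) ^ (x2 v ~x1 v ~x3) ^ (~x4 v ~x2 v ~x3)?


Scan each clause for negated literals.
Clause 1: 2 negative; Clause 2: 2 negative; Clause 3: 3 negative.
Total negative literal occurrences = 7.

7


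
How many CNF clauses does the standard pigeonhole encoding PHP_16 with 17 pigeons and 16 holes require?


The PHP encoding has two parts:
1) At-least-one-hole clauses: 17 (one per pigeon, each with 16 literals).
2) At-most-one-pigeon-per-hole clauses: 16 holes * C(17,2) = 16 * 136 = 2176.
Total clauses = 17 + 2176 = 2193.

2193


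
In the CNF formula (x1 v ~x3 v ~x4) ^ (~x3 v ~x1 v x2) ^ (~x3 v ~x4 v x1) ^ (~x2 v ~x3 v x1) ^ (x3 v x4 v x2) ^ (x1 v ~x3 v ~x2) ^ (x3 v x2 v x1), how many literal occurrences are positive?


Scan each clause for unnegated literals.
Clause 1: 1 positive; Clause 2: 1 positive; Clause 3: 1 positive; Clause 4: 1 positive; Clause 5: 3 positive; Clause 6: 1 positive; Clause 7: 3 positive.
Total positive literal occurrences = 11.

11


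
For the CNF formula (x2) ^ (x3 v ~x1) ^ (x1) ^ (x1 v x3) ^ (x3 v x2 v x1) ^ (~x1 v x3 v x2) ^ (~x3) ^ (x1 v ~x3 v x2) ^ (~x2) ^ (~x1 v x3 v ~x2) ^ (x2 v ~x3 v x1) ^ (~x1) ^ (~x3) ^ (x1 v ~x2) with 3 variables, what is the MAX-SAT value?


Enumerate all 8 truth assignments.
For each, count how many of the 14 clauses are satisfied.
The formula is not fully satisfiable, so the maximum is below 14.
Maximum simultaneously satisfiable clauses = 10.

10


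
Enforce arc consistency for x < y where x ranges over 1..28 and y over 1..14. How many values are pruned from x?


For the constraint x < y, x needs a supporting value in y's domain.
x can be at most 13 (one less than y's maximum).
Valid x values from domain: 13 out of 28.
Pruned = 28 - 13 = 15.

15


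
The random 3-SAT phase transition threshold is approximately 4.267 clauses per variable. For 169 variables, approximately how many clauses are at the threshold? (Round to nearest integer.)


The 3-SAT phase transition occurs at approximately 4.267 clauses per variable.
m = 4.267 * 169 = 721.123.
Rounded to nearest integer: 721.

721


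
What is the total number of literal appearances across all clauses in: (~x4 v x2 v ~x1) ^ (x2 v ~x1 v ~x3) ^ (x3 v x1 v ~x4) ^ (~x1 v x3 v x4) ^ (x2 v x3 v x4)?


Clause lengths: 3, 3, 3, 3, 3.
Sum = 3 + 3 + 3 + 3 + 3 = 15.

15


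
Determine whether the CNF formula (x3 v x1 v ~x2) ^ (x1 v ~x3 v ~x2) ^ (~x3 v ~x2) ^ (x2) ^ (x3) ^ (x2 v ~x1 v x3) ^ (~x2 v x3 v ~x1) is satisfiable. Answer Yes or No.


Check all 8 possible truth assignments.
Number of satisfying assignments found: 0.
The formula is unsatisfiable.

No


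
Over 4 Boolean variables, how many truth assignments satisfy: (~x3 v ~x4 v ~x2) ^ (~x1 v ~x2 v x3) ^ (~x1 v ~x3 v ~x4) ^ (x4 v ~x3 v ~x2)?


Enumerate all 16 truth assignments over 4 variables.
Test each against every clause.
Satisfying assignments found: 9.

9


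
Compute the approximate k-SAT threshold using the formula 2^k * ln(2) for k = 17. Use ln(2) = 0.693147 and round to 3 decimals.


Using the asymptotic formula: threshold ~ 2^k * ln(2).
2^17 = 131072.
131072 * 0.693147 = 90852.164.

90852.164


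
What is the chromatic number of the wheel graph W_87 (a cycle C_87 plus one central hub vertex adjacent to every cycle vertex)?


W_87 consists of the cycle C_87 together with a hub vertex adjacent to every cycle vertex.
The cycle C_87 needs 3 colors (odd cycle -> 3).
The hub is adjacent to every cycle vertex, so it must receive a new color distinct from all of them.
Chromatic number = 3 + 1 = 4.

4


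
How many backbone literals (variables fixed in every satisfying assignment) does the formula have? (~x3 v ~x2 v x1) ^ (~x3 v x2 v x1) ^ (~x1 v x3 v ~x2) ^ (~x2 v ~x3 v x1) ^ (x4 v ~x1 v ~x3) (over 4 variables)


Find all satisfying assignments: 8 model(s).
Check which variables have the same value in every model.
No variable is fixed across all models.
Backbone size = 0.

0


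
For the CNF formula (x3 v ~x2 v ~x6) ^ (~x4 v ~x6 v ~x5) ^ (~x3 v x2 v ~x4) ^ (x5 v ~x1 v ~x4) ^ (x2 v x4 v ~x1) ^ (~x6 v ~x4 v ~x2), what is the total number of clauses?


Each group enclosed in parentheses joined by ^ is one clause.
Counting the conjuncts: 6 clauses.

6


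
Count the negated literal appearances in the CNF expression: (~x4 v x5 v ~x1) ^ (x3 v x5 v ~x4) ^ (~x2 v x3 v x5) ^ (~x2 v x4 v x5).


Scan each clause for negated literals.
Clause 1: 2 negative; Clause 2: 1 negative; Clause 3: 1 negative; Clause 4: 1 negative.
Total negative literal occurrences = 5.

5


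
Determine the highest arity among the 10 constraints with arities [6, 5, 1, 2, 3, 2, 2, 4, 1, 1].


The arities are: 6, 5, 1, 2, 3, 2, 2, 4, 1, 1.
Scan for the maximum value.
Maximum arity = 6.

6


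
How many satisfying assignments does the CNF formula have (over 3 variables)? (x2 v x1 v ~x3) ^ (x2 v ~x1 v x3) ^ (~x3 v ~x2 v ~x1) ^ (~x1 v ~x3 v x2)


Enumerate all 8 truth assignments over 3 variables.
Test each against every clause.
Satisfying assignments found: 4.

4


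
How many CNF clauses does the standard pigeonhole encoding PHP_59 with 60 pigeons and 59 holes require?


The PHP encoding has two parts:
1) At-least-one-hole clauses: 60 (one per pigeon, each with 59 literals).
2) At-most-one-pigeon-per-hole clauses: 59 holes * C(60,2) = 59 * 1770 = 104430.
Total clauses = 60 + 104430 = 104490.

104490


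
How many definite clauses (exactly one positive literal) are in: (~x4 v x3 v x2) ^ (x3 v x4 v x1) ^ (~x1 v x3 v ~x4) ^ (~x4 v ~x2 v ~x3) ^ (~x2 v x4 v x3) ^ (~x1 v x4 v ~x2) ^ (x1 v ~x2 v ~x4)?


A definite clause has exactly one positive literal.
Clause 1: 2 positive -> not definite
Clause 2: 3 positive -> not definite
Clause 3: 1 positive -> definite
Clause 4: 0 positive -> not definite
Clause 5: 2 positive -> not definite
Clause 6: 1 positive -> definite
Clause 7: 1 positive -> definite
Definite clause count = 3.

3


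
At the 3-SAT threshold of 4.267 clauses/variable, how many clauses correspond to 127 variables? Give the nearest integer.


The 3-SAT phase transition occurs at approximately 4.267 clauses per variable.
m = 4.267 * 127 = 541.909.
Rounded to nearest integer: 542.

542


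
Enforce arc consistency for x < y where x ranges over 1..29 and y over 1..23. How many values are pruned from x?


For the constraint x < y, x needs a supporting value in y's domain.
x can be at most 22 (one less than y's maximum).
Valid x values from domain: 22 out of 29.
Pruned = 29 - 22 = 7.

7


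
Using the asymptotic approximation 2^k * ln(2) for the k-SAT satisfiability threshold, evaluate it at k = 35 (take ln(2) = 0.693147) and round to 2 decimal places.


Using the asymptotic formula: threshold ~ 2^k * ln(2).
2^35 = 34359738368.
34359738368 * 0.693147 = 23816349570.56.

23816349570.56


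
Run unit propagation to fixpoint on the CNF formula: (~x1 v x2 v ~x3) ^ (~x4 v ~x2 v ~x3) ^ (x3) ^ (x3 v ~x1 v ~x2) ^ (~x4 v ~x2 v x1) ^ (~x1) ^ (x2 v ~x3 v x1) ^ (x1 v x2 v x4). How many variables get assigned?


Unit propagation repeatedly assigns the literal in any unit clause, then simplifies.
Assignments in order: x3 = T, x1 = F, x2 = T, x4 = F.
No further unit clauses remain.
Total variables assigned = 4.

4


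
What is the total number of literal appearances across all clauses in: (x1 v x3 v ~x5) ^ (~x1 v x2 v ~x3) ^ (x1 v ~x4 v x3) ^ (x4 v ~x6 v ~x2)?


Clause lengths: 3, 3, 3, 3.
Sum = 3 + 3 + 3 + 3 = 12.

12


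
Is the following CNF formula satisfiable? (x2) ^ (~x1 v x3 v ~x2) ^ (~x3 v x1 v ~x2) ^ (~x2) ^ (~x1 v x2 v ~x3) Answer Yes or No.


Check all 8 possible truth assignments.
Number of satisfying assignments found: 0.
The formula is unsatisfiable.

No


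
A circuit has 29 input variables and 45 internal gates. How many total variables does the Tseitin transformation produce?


The Tseitin transformation introduces one auxiliary variable per gate.
Total variables = inputs + gates = 29 + 45 = 74.

74


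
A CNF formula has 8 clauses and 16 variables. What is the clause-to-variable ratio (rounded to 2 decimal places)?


Clause-to-variable ratio = clauses / variables.
8 / 16 = 0.5.

0.5


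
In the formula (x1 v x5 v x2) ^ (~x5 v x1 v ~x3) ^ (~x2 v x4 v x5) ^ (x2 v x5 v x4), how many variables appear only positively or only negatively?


A pure literal appears in only one polarity across all clauses.
Pure literals: x1 (positive only), x3 (negative only), x4 (positive only).
Count = 3.

3


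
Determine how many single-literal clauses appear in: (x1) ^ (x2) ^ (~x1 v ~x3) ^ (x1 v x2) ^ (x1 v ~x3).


A unit clause contains exactly one literal.
Unit clauses found: (x1), (x2).
Count = 2.

2


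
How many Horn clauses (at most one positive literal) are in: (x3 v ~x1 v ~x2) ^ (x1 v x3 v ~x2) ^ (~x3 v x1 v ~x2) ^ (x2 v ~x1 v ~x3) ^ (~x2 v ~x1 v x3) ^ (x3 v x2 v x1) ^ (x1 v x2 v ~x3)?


A Horn clause has at most one positive literal.
Clause 1: 1 positive lit(s) -> Horn
Clause 2: 2 positive lit(s) -> not Horn
Clause 3: 1 positive lit(s) -> Horn
Clause 4: 1 positive lit(s) -> Horn
Clause 5: 1 positive lit(s) -> Horn
Clause 6: 3 positive lit(s) -> not Horn
Clause 7: 2 positive lit(s) -> not Horn
Total Horn clauses = 4.

4


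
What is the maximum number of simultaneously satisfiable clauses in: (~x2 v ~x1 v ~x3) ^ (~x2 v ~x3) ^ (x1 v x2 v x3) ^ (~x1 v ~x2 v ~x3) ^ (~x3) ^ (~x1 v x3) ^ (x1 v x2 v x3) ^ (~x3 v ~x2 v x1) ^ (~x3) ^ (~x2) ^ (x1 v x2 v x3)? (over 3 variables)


Enumerate all 8 truth assignments.
For each, count how many of the 11 clauses are satisfied.
The formula is not fully satisfiable, so the maximum is below 11.
Maximum simultaneously satisfiable clauses = 10.

10


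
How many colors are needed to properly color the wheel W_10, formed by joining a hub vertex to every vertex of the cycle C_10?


W_10 consists of the cycle C_10 together with a hub vertex adjacent to every cycle vertex.
The cycle C_10 needs 2 colors (even cycle -> 2).
The hub is adjacent to every cycle vertex, so it must receive a new color distinct from all of them.
Chromatic number = 2 + 1 = 3.

3


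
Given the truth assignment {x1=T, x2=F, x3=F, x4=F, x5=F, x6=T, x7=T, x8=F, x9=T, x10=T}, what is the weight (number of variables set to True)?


The weight is the number of variables assigned True.
True variables: x1, x6, x7, x9, x10.
Weight = 5.

5


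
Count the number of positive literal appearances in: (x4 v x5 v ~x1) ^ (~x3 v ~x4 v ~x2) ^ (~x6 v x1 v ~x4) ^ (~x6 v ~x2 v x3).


Scan each clause for unnegated literals.
Clause 1: 2 positive; Clause 2: 0 positive; Clause 3: 1 positive; Clause 4: 1 positive.
Total positive literal occurrences = 4.

4


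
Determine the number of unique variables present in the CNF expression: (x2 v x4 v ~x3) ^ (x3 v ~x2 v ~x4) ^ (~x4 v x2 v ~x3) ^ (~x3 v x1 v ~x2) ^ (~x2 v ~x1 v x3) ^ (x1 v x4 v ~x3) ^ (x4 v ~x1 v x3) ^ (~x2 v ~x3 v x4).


Identify each distinct variable in the formula.
Variables found: x1, x2, x3, x4.
Total distinct variables = 4.

4


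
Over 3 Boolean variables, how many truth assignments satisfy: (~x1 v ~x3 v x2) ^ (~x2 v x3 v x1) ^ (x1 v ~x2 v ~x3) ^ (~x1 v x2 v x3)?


Enumerate all 8 truth assignments over 3 variables.
Test each against every clause.
Satisfying assignments found: 4.

4


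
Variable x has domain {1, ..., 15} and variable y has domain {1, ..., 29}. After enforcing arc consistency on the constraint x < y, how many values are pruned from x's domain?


For the constraint x < y, x needs a supporting value in y's domain.
x can be at most 28 (one less than y's maximum).
Valid x values from domain: 15 out of 15.
Pruned = 15 - 15 = 0.

0


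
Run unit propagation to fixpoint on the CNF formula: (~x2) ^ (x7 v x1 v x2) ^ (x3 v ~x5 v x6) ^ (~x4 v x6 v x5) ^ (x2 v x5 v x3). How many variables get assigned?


Unit propagation repeatedly assigns the literal in any unit clause, then simplifies.
Assignments in order: x2 = F.
No further unit clauses remain.
Total variables assigned = 1.

1


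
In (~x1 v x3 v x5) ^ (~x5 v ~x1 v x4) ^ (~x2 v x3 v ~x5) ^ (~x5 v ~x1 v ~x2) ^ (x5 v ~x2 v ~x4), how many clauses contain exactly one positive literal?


A definite clause has exactly one positive literal.
Clause 1: 2 positive -> not definite
Clause 2: 1 positive -> definite
Clause 3: 1 positive -> definite
Clause 4: 0 positive -> not definite
Clause 5: 1 positive -> definite
Definite clause count = 3.

3


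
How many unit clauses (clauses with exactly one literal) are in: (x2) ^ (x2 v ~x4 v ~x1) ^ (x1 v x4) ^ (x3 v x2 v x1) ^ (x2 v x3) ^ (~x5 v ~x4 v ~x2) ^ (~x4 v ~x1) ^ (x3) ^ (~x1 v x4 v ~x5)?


A unit clause contains exactly one literal.
Unit clauses found: (x2), (x3).
Count = 2.

2


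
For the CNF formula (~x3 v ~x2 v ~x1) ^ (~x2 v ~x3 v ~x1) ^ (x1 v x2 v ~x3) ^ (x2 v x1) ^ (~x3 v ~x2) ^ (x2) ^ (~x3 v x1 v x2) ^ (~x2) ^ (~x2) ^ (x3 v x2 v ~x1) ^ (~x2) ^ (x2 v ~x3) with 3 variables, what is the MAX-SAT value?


Enumerate all 8 truth assignments.
For each, count how many of the 12 clauses are satisfied.
The formula is not fully satisfiable, so the maximum is below 12.
Maximum simultaneously satisfiable clauses = 10.

10


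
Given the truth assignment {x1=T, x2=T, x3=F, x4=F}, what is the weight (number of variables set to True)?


The weight is the number of variables assigned True.
True variables: x1, x2.
Weight = 2.

2


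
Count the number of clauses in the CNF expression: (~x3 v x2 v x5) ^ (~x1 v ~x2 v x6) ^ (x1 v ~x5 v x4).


Each group enclosed in parentheses joined by ^ is one clause.
Counting the conjuncts: 3 clauses.

3


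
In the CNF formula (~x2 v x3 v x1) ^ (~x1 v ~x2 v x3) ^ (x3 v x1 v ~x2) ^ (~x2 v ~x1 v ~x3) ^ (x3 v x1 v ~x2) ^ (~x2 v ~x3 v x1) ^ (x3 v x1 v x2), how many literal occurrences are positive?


Scan each clause for unnegated literals.
Clause 1: 2 positive; Clause 2: 1 positive; Clause 3: 2 positive; Clause 4: 0 positive; Clause 5: 2 positive; Clause 6: 1 positive; Clause 7: 3 positive.
Total positive literal occurrences = 11.

11


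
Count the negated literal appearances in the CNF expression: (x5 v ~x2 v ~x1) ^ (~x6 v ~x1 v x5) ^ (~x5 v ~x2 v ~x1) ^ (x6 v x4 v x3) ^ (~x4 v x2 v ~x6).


Scan each clause for negated literals.
Clause 1: 2 negative; Clause 2: 2 negative; Clause 3: 3 negative; Clause 4: 0 negative; Clause 5: 2 negative.
Total negative literal occurrences = 9.

9


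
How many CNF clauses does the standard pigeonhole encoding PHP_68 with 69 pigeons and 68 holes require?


The PHP encoding has two parts:
1) At-least-one-hole clauses: 69 (one per pigeon, each with 68 literals).
2) At-most-one-pigeon-per-hole clauses: 68 holes * C(69,2) = 68 * 2346 = 159528.
Total clauses = 69 + 159528 = 159597.

159597


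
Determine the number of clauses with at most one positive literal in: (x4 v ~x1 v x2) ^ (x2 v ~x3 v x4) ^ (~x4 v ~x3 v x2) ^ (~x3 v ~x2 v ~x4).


A Horn clause has at most one positive literal.
Clause 1: 2 positive lit(s) -> not Horn
Clause 2: 2 positive lit(s) -> not Horn
Clause 3: 1 positive lit(s) -> Horn
Clause 4: 0 positive lit(s) -> Horn
Total Horn clauses = 2.

2


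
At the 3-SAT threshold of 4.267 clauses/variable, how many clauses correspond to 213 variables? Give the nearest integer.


The 3-SAT phase transition occurs at approximately 4.267 clauses per variable.
m = 4.267 * 213 = 908.871.
Rounded to nearest integer: 909.

909


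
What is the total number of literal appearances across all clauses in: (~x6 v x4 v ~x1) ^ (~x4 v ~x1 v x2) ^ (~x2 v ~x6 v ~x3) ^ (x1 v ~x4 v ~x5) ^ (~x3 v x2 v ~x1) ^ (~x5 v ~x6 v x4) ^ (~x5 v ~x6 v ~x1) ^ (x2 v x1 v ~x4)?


Clause lengths: 3, 3, 3, 3, 3, 3, 3, 3.
Sum = 3 + 3 + 3 + 3 + 3 + 3 + 3 + 3 = 24.

24


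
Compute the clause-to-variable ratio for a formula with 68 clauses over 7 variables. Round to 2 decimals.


Clause-to-variable ratio = clauses / variables.
68 / 7 = 9.71.

9.71


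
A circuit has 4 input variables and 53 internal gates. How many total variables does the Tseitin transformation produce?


The Tseitin transformation introduces one auxiliary variable per gate.
Total variables = inputs + gates = 4 + 53 = 57.

57


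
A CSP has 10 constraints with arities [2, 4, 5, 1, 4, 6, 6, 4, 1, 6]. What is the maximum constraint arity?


The arities are: 2, 4, 5, 1, 4, 6, 6, 4, 1, 6.
Scan for the maximum value.
Maximum arity = 6.

6


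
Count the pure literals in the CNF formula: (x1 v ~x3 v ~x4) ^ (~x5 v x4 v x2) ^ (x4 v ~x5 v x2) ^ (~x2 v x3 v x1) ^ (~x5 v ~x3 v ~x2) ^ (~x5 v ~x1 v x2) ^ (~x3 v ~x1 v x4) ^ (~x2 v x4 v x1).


A pure literal appears in only one polarity across all clauses.
Pure literals: x5 (negative only).
Count = 1.

1


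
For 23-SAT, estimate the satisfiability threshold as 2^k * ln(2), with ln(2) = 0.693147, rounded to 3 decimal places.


Using the asymptotic formula: threshold ~ 2^k * ln(2).
2^23 = 8388608.
8388608 * 0.693147 = 5814538.469.

5814538.469


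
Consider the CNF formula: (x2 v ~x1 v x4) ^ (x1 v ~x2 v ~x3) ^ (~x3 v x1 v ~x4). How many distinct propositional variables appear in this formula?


Identify each distinct variable in the formula.
Variables found: x1, x2, x3, x4.
Total distinct variables = 4.

4


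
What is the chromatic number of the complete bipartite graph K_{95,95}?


K_{95,95} is bipartite by definition: the two parts are independent sets, with every edge crossing between them.
Color all vertices in one part with color 1 and all vertices in the other part with color 2.
Since the graph has at least one edge, one color does not suffice.
Chromatic number = 2.

2


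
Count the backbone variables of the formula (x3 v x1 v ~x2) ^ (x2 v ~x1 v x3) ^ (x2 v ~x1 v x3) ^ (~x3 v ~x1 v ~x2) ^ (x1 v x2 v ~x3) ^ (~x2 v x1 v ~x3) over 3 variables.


Find all satisfying assignments: 3 model(s).
Check which variables have the same value in every model.
No variable is fixed across all models.
Backbone size = 0.

0


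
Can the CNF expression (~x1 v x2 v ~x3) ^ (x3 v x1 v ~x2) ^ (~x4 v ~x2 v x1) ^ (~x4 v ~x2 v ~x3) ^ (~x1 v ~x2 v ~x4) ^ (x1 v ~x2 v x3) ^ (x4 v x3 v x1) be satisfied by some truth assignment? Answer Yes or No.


Check all 16 possible truth assignments.
Number of satisfying assignments found: 8.
The formula is satisfiable.

Yes


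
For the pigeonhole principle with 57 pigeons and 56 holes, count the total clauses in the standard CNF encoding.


The PHP encoding has two parts:
1) At-least-one-hole clauses: 57 (one per pigeon, each with 56 literals).
2) At-most-one-pigeon-per-hole clauses: 56 holes * C(57,2) = 56 * 1596 = 89376.
Total clauses = 57 + 89376 = 89433.

89433


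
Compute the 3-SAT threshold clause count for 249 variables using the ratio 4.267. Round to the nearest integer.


The 3-SAT phase transition occurs at approximately 4.267 clauses per variable.
m = 4.267 * 249 = 1062.483.
Rounded to nearest integer: 1062.

1062


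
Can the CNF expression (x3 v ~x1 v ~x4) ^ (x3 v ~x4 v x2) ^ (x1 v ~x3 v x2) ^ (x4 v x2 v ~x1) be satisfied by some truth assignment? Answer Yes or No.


Check all 16 possible truth assignments.
Number of satisfying assignments found: 9.
The formula is satisfiable.

Yes


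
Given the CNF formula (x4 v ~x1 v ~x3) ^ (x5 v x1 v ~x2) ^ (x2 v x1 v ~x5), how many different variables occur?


Identify each distinct variable in the formula.
Variables found: x1, x2, x3, x4, x5.
Total distinct variables = 5.

5


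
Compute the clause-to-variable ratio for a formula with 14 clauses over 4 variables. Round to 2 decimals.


Clause-to-variable ratio = clauses / variables.
14 / 4 = 3.5.

3.5


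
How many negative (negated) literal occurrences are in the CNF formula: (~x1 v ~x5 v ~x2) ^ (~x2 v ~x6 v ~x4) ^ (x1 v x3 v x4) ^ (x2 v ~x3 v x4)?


Scan each clause for negated literals.
Clause 1: 3 negative; Clause 2: 3 negative; Clause 3: 0 negative; Clause 4: 1 negative.
Total negative literal occurrences = 7.

7


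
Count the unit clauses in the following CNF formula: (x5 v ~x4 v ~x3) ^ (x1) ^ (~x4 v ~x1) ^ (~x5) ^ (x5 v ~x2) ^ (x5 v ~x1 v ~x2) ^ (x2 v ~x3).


A unit clause contains exactly one literal.
Unit clauses found: (x1), (~x5).
Count = 2.

2


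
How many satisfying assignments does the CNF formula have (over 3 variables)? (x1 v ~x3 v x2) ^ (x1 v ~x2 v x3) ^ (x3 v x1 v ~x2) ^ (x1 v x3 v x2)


Enumerate all 8 truth assignments over 3 variables.
Test each against every clause.
Satisfying assignments found: 5.

5


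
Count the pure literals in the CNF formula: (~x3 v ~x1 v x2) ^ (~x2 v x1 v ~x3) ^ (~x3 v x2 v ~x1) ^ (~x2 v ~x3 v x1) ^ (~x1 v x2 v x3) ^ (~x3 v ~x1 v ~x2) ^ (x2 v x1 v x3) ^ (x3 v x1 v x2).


A pure literal appears in only one polarity across all clauses.
No pure literals found.
Count = 0.

0


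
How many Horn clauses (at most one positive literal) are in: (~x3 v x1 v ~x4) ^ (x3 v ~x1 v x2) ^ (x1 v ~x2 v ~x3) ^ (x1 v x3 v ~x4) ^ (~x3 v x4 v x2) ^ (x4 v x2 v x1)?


A Horn clause has at most one positive literal.
Clause 1: 1 positive lit(s) -> Horn
Clause 2: 2 positive lit(s) -> not Horn
Clause 3: 1 positive lit(s) -> Horn
Clause 4: 2 positive lit(s) -> not Horn
Clause 5: 2 positive lit(s) -> not Horn
Clause 6: 3 positive lit(s) -> not Horn
Total Horn clauses = 2.

2


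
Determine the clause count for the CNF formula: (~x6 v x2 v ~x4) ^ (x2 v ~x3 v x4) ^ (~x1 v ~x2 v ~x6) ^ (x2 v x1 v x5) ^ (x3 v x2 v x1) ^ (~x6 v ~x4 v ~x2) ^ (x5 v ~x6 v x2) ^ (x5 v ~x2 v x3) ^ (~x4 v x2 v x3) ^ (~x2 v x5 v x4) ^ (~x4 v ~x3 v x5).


Each group enclosed in parentheses joined by ^ is one clause.
Counting the conjuncts: 11 clauses.

11


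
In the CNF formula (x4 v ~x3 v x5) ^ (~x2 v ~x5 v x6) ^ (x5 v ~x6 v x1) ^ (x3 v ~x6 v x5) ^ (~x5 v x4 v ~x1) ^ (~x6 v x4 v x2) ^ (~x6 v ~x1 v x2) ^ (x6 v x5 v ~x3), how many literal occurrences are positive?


Scan each clause for unnegated literals.
Clause 1: 2 positive; Clause 2: 1 positive; Clause 3: 2 positive; Clause 4: 2 positive; Clause 5: 1 positive; Clause 6: 2 positive; Clause 7: 1 positive; Clause 8: 2 positive.
Total positive literal occurrences = 13.

13


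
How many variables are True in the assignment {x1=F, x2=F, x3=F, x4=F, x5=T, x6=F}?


The weight is the number of variables assigned True.
True variables: x5.
Weight = 1.

1


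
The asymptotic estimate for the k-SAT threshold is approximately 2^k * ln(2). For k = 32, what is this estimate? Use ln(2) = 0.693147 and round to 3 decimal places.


Using the asymptotic formula: threshold ~ 2^k * ln(2).
2^32 = 4294967296.
4294967296 * 0.693147 = 2977043696.321.

2977043696.321


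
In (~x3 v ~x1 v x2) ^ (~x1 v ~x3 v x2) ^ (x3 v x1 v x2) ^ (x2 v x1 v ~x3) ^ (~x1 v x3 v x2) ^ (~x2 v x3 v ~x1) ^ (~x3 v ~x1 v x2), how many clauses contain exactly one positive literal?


A definite clause has exactly one positive literal.
Clause 1: 1 positive -> definite
Clause 2: 1 positive -> definite
Clause 3: 3 positive -> not definite
Clause 4: 2 positive -> not definite
Clause 5: 2 positive -> not definite
Clause 6: 1 positive -> definite
Clause 7: 1 positive -> definite
Definite clause count = 4.

4


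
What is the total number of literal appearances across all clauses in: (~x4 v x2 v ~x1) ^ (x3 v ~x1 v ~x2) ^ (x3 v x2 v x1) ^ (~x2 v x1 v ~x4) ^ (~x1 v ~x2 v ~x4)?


Clause lengths: 3, 3, 3, 3, 3.
Sum = 3 + 3 + 3 + 3 + 3 = 15.

15


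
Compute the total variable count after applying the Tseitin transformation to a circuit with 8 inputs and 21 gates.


The Tseitin transformation introduces one auxiliary variable per gate.
Total variables = inputs + gates = 8 + 21 = 29.

29


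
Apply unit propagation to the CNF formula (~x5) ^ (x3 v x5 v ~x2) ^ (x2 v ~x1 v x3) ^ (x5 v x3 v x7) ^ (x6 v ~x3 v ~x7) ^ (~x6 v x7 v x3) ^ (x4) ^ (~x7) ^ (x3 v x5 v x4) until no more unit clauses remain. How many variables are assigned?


Unit propagation repeatedly assigns the literal in any unit clause, then simplifies.
Assignments in order: x5 = F, x4 = T, x7 = F, x3 = T.
No further unit clauses remain.
Total variables assigned = 4.

4


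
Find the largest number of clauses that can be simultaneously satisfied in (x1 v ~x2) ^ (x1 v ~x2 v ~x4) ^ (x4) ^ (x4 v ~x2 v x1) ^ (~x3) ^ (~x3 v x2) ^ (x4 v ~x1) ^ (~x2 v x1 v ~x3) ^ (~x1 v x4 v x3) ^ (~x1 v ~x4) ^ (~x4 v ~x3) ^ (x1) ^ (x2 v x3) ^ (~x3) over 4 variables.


Enumerate all 16 truth assignments.
For each, count how many of the 14 clauses are satisfied.
The formula is not fully satisfiable, so the maximum is below 14.
Maximum simultaneously satisfiable clauses = 13.

13


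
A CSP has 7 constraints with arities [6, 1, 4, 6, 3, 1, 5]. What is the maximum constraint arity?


The arities are: 6, 1, 4, 6, 3, 1, 5.
Scan for the maximum value.
Maximum arity = 6.

6


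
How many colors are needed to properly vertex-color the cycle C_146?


A cycle on an even number of vertices is bipartite: alternate two colors around the cycle.
Since 146 is even, two colors suffice, and at least two are needed because the graph has edges.
Chromatic number = 2.

2


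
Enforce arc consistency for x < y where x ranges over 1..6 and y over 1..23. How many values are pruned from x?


For the constraint x < y, x needs a supporting value in y's domain.
x can be at most 22 (one less than y's maximum).
Valid x values from domain: 6 out of 6.
Pruned = 6 - 6 = 0.

0


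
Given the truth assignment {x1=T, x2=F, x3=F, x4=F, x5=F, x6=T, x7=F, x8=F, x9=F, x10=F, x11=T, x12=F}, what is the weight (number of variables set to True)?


The weight is the number of variables assigned True.
True variables: x1, x6, x11.
Weight = 3.

3


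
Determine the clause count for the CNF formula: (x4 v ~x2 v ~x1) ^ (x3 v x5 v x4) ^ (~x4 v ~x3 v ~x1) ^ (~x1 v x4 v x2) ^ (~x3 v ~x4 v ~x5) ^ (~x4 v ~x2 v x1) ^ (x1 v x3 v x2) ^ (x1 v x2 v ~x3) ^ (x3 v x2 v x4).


Each group enclosed in parentheses joined by ^ is one clause.
Counting the conjuncts: 9 clauses.

9


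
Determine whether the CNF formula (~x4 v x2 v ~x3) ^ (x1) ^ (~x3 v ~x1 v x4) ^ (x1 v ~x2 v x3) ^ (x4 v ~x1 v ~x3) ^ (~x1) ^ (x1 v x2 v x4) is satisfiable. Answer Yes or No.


Check all 16 possible truth assignments.
Number of satisfying assignments found: 0.
The formula is unsatisfiable.

No


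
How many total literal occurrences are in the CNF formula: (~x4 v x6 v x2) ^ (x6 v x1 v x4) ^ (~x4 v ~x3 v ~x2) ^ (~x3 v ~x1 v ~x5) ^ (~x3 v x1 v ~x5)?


Clause lengths: 3, 3, 3, 3, 3.
Sum = 3 + 3 + 3 + 3 + 3 = 15.

15


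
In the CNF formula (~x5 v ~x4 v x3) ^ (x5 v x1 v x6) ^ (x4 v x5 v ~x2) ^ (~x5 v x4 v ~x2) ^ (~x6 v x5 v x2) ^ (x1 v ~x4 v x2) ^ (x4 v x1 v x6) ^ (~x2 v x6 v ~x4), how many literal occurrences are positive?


Scan each clause for unnegated literals.
Clause 1: 1 positive; Clause 2: 3 positive; Clause 3: 2 positive; Clause 4: 1 positive; Clause 5: 2 positive; Clause 6: 2 positive; Clause 7: 3 positive; Clause 8: 1 positive.
Total positive literal occurrences = 15.

15


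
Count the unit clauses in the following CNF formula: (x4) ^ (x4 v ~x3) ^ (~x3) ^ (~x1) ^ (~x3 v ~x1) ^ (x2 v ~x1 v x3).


A unit clause contains exactly one literal.
Unit clauses found: (x4), (~x3), (~x1).
Count = 3.

3


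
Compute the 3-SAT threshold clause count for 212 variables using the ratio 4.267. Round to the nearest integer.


The 3-SAT phase transition occurs at approximately 4.267 clauses per variable.
m = 4.267 * 212 = 904.604.
Rounded to nearest integer: 905.

905


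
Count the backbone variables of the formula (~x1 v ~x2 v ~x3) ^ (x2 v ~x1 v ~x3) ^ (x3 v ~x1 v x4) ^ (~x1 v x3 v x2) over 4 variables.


Find all satisfying assignments: 9 model(s).
Check which variables have the same value in every model.
No variable is fixed across all models.
Backbone size = 0.

0


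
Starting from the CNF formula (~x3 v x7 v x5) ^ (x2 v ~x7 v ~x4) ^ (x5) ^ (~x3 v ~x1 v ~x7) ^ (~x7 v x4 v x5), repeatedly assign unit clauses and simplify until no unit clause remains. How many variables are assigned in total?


Unit propagation repeatedly assigns the literal in any unit clause, then simplifies.
Assignments in order: x5 = T.
No further unit clauses remain.
Total variables assigned = 1.

1


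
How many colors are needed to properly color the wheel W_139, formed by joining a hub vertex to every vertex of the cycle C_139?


W_139 consists of the cycle C_139 together with a hub vertex adjacent to every cycle vertex.
The cycle C_139 needs 3 colors (odd cycle -> 3).
The hub is adjacent to every cycle vertex, so it must receive a new color distinct from all of them.
Chromatic number = 3 + 1 = 4.

4


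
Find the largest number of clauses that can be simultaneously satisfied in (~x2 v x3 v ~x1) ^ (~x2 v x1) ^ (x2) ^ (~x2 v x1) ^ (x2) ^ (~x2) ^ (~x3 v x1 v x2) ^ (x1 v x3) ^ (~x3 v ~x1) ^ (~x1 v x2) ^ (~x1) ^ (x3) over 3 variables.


Enumerate all 8 truth assignments.
For each, count how many of the 12 clauses are satisfied.
The formula is not fully satisfiable, so the maximum is below 12.
Maximum simultaneously satisfiable clauses = 9.

9


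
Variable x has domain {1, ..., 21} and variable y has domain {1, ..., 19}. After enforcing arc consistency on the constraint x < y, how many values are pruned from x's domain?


For the constraint x < y, x needs a supporting value in y's domain.
x can be at most 18 (one less than y's maximum).
Valid x values from domain: 18 out of 21.
Pruned = 21 - 18 = 3.

3


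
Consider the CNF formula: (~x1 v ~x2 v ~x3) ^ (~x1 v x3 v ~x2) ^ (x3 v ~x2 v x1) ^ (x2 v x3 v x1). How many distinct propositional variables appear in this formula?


Identify each distinct variable in the formula.
Variables found: x1, x2, x3.
Total distinct variables = 3.

3


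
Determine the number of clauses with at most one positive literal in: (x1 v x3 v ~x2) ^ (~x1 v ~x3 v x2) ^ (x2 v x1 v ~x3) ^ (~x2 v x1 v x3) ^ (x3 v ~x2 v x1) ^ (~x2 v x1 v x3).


A Horn clause has at most one positive literal.
Clause 1: 2 positive lit(s) -> not Horn
Clause 2: 1 positive lit(s) -> Horn
Clause 3: 2 positive lit(s) -> not Horn
Clause 4: 2 positive lit(s) -> not Horn
Clause 5: 2 positive lit(s) -> not Horn
Clause 6: 2 positive lit(s) -> not Horn
Total Horn clauses = 1.

1


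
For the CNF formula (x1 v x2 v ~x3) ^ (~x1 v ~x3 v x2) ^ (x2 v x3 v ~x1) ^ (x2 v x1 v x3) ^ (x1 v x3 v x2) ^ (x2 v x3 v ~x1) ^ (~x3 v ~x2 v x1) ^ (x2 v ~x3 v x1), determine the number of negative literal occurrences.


Scan each clause for negated literals.
Clause 1: 1 negative; Clause 2: 2 negative; Clause 3: 1 negative; Clause 4: 0 negative; Clause 5: 0 negative; Clause 6: 1 negative; Clause 7: 2 negative; Clause 8: 1 negative.
Total negative literal occurrences = 8.

8


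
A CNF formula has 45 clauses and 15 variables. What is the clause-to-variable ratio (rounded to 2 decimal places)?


Clause-to-variable ratio = clauses / variables.
45 / 15 = 3.0.

3.0


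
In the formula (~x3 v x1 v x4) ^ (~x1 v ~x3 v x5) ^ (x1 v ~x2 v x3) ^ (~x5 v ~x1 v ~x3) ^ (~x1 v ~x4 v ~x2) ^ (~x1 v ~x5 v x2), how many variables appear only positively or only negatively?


A pure literal appears in only one polarity across all clauses.
No pure literals found.
Count = 0.

0


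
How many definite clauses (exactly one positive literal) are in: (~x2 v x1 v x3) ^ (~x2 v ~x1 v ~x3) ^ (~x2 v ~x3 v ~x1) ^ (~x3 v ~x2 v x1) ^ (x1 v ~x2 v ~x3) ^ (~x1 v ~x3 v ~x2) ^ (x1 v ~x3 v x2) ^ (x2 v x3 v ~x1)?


A definite clause has exactly one positive literal.
Clause 1: 2 positive -> not definite
Clause 2: 0 positive -> not definite
Clause 3: 0 positive -> not definite
Clause 4: 1 positive -> definite
Clause 5: 1 positive -> definite
Clause 6: 0 positive -> not definite
Clause 7: 2 positive -> not definite
Clause 8: 2 positive -> not definite
Definite clause count = 2.

2


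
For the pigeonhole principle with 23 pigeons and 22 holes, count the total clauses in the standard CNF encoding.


The PHP encoding has two parts:
1) At-least-one-hole clauses: 23 (one per pigeon, each with 22 literals).
2) At-most-one-pigeon-per-hole clauses: 22 holes * C(23,2) = 22 * 253 = 5566.
Total clauses = 23 + 5566 = 5589.

5589


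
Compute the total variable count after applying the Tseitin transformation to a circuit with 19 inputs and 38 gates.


The Tseitin transformation introduces one auxiliary variable per gate.
Total variables = inputs + gates = 19 + 38 = 57.

57
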